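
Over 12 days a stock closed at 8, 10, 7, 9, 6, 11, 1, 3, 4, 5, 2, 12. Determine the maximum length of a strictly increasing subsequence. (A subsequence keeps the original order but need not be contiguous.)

5

Let dp[i] be the length of the longest such subsequence ending at index i:
i:      1  2  3  4  5  6  7  8  9 10 11 12
a[i]:   8 10  7  9  6 11  1  3  4  5  2 12
dp:     1  2  1  2  1  3  1  2  3  4  2  5
Maximum dp value is 5.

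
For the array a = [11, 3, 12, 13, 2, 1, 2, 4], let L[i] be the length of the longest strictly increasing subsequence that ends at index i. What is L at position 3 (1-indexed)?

2

dp[i] = 1 + max{dp[j] : j<i, a[j]<a[i]} (or 1 if no such j):
i:      1  2  3  4  5  6  7  8
a[i]:  11  3 12 13  2  1  2  4
dp:     1  1  2  3  1  1  2  3
At index 3 the value is 2.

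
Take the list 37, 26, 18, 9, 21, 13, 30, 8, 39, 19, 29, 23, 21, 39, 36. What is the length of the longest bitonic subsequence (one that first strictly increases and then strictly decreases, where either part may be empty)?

7

inc[i] = longest strictly increasing subsequence ending at i; dec[i] = longest strictly decreasing subsequence starting at i:
i:      1  2  3  4  5  6  7  8  9 10 11 12 13 14 15
a[i]:  37 26 18  9 21 13 30  8 39 19 29 23 21 39 36
inc:    1  1  1  1  2  2  3  1  4  3  4  4  4  5  5
dec:    5  4  3  2  3  2  4  1  4  1  3  2  1  2  1
Best peak at i=9 (value 39): inc=4, dec=4, length 4+4−1 = 7.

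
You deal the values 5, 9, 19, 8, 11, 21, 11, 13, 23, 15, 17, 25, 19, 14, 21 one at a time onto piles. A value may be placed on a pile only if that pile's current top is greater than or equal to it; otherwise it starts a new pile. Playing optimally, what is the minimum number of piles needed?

8

Place each on the leftmost legal pile:
5 → new pile 1 (tops now [5])
9 → new pile 2 (tops now [5, 9])
19 → new pile 3 (tops now [5, 9, 19])
8 → pile 2 (tops now [5, 8, 19])
11 → pile 3 (tops now [5, 8, 11])
21 → new pile 4 (tops now [5, 8, 11, 21])
11 → pile 3 (tops now [5, 8, 11, 21])
13 → pile 4 (tops now [5, 8, 11, 13])
23 → new pile 5 (tops now [5, 8, 11, 13, 23])
15 → pile 5 (tops now [5, 8, 11, 13, 15])
17 → new pile 6 (tops now [5, 8, 11, 13, 15, 17])
25 → new pile 7 (tops now [5, 8, 11, 13, 15, 17, 25])
19 → pile 7 (tops now [5, 8, 11, 13, 15, 17, 19])
14 → pile 5 (tops now [5, 8, 11, 13, 14, 17, 19])
21 → new pile 8 (tops now [5, 8, 11, 13, 14, 17, 19, 21])
Eight piles.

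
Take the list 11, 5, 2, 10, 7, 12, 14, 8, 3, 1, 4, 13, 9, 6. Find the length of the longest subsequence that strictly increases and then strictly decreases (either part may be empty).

7

inc[i] = longest strictly increasing subsequence ending at i; dec[i] = longest strictly decreasing subsequence starting at i:
i:      1  2  3  4  5  6  7  8  9 10 11 12 13 14
a[i]:  11  5  2 10  7 12 14  8  3  1  4 13  9  6
inc:    1  1  1  2  2  3  4  3  2  1  3  4  4  4
dec:    5  3  2  4  3  4  4  3  2  1  1  3  2  1
Best peak at i=7 (value 14): inc=4, dec=4, length 4+4−1 = 7.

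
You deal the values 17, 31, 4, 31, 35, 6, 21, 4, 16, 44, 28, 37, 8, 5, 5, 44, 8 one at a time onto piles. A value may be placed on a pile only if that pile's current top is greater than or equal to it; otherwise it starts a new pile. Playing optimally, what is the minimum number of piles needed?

6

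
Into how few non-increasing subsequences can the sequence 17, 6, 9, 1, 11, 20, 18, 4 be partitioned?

4

Place each on the leftmost legal pile:
17 → new pile 1 (tops now [17])
6 → pile 1 (tops now [6])
9 → new pile 2 (tops now [6, 9])
1 → pile 1 (tops now [1, 9])
11 → new pile 3 (tops now [1, 9, 11])
20 → new pile 4 (tops now [1, 9, 11, 20])
18 → pile 4 (tops now [1, 9, 11, 18])
4 → pile 2 (tops now [1, 4, 11, 18])
Four piles.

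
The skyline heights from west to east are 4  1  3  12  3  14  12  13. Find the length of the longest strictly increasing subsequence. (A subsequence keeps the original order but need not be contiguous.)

Let dp[i] be the length of the longest such subsequence ending at index i:
i:      1  2  3  4  5  6  7  8
a[i]:   4  1  3 12  3 14 12 13
dp:     1  1  2  3  2  4  3  4
Maximum dp value is 4.

4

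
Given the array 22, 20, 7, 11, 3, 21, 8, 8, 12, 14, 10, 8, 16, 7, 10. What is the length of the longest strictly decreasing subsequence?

Let dp[i] be the longest strictly decreasing subsequence ending at i:
i:      1  2  3  4  5  6  7  8  9 10 11 12 13 14 15
a[i]:  22 20  7 11  3 21  8  8 12 14 10  8 16  7 10
dp:     1  2  3  3  4  2  4  4  3  3  4  5  3  6  4
Maximum is 6.

6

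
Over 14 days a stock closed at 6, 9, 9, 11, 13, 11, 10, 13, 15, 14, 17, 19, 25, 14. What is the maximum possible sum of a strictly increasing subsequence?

Let S[i] be the best sum of a strictly increasing subsequence ending at i:
i:       1   2   3   4   5   6   7   8   9  10  11  12  13  14
a[i]:    6   9   9  11  13  11  10  13  15  14  17  19  25  14
S:       6  15  15  26  39  26  25  39  54  53  71  90 115  53
Maximum is 115 (e.g. 6 + 9 + 11 + 13 + 15 + 17 + 19 + 25).

115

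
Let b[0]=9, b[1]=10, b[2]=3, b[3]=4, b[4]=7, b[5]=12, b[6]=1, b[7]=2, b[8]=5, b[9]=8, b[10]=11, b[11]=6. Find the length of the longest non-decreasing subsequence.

Let dp[i] be the length of the longest such subsequence ending at index i:
i:      0  1  2  3  4  5  6  7  8  9 10 11
b[i]:   9 10  3  4  7 12  1  2  5  8 11  6
dp:     1  2  1  2  3  4  1  2  3  4  5  4
Maximum dp value is 5.

5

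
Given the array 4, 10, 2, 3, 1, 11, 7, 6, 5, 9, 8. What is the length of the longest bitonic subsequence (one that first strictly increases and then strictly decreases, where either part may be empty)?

inc[i] = longest strictly increasing subsequence ending at i; dec[i] = longest strictly decreasing subsequence starting at i:
i:      1  2  3  4  5  6  7  8  9 10 11
a[i]:   4 10  2  3  1 11  7  6  5  9  8
inc:    1  2  1  2  1  3  3  3  3  4  4
dec:    3  4  2  2  1  4  3  2  1  2  1
Best peak at i=6 (value 11): inc=3, dec=4, length 3+4−1 = 6.

6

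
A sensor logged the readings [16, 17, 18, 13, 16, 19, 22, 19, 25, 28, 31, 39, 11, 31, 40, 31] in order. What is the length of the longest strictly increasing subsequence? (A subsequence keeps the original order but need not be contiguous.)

Let dp[i] be the length of the longest such subsequence ending at index i:
i:      1  2  3  4  5  6  7  8  9 10 11 12 13 14 15 16
a[i]:  16 17 18 13 16 19 22 19 25 28 31 39 11 31 40 31
dp:     1  2  3  1  2  4  5  4  6  7  8  9  1  8 10  8
Maximum dp value is 10.

10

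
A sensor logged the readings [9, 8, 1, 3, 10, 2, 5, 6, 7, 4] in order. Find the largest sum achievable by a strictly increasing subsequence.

22

Let S[i] be the best sum of a strictly increasing subsequence ending at i:
i:      1  2  3  4  5  6  7  8  9 10
a[i]:   9  8  1  3 10  2  5  6  7  4
S:      9  8  1  4 19  3  9 15 22  8
Maximum is 22 (e.g. 1 + 3 + 5 + 6 + 7).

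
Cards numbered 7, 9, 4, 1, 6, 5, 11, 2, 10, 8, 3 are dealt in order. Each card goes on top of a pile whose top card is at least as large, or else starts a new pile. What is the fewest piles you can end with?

3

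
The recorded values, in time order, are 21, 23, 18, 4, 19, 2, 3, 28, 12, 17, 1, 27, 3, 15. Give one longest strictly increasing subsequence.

Patience tails give the LIS length; then backtrack through the dp parents:
21 → extends → [21]
23 → extends → [21, 23]
18 → replaces 21 → [18, 23]
4 → replaces 18 → [4, 23]
19 → replaces 23 → [4, 19]
2 → replaces 4 → [2, 19]
3 → replaces 19 → [2, 3]
28 → extends → [2, 3, 28]
12 → replaces 28 → [2, 3, 12]
17 → extends → [2, 3, 12, 17]
1 → replaces 2 → [1, 3, 12, 17]
27 → extends → [1, 3, 12, 17, 27]
3 → already a tail → [1, 3, 12, 17, 27]
15 → replaces 17 → [1, 3, 12, 15, 27]
Length 5; one witness is 2, 3, 12, 17, 27.

2, 3, 12, 17, 27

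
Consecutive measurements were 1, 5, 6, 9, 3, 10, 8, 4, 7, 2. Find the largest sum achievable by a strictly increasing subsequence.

31

Let S[i] be the best sum of a strictly increasing subsequence ending at i:
i:      1  2  3  4  5  6  7  8  9 10
a[i]:   1  5  6  9  3 10  8  4  7  2
S:      1  6 12 21  4 31 20  8 19  3
Maximum is 31 (e.g. 1 + 5 + 6 + 9 + 10).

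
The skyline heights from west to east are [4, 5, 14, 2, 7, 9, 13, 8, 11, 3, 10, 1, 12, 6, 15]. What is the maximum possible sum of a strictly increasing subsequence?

63

Let S[i] be the best sum of a strictly increasing subsequence ending at i:
i:      1  2  3  4  5  6  7  8  9 10 11 12 13 14 15
a[i]:   4  5 14  2  7  9 13  8 11  3 10  1 12  6 15
S:      4  9 23  2 16 25 38 24 36  5 35  1 48 15 63
Maximum is 63 (e.g. 4 + 5 + 7 + 9 + 11 + 12 + 15).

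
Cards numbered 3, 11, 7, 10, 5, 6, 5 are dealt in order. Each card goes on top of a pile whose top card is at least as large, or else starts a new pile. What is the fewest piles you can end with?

3

Place each on the leftmost legal pile:
3 → new pile 1 (tops now [3])
11 → new pile 2 (tops now [3, 11])
7 → pile 2 (tops now [3, 7])
10 → new pile 3 (tops now [3, 7, 10])
5 → pile 2 (tops now [3, 5, 10])
6 → pile 3 (tops now [3, 5, 6])
5 → pile 2 (tops now [3, 5, 6])
Three piles.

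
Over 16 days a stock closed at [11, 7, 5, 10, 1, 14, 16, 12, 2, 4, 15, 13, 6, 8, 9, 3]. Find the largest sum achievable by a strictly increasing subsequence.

47

Let S[i] be the best sum of a strictly increasing subsequence ending at i:
i:      1  2  3  4  5  6  7  8  9 10 11 12 13 14 15 16
a[i]:  11  7  5 10  1 14 16 12  2  4 15 13  6  8  9  3
S:     11  7  5 17  1 31 47 29  3  7 46 42 13 21 30  6
Maximum is 47 (e.g. 7 + 10 + 14 + 16).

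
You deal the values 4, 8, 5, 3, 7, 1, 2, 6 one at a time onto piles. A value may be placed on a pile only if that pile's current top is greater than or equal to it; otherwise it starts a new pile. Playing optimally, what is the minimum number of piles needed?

3

Place each on the leftmost legal pile:
4 → new pile 1 (tops now [4])
8 → new pile 2 (tops now [4, 8])
5 → pile 2 (tops now [4, 5])
3 → pile 1 (tops now [3, 5])
7 → new pile 3 (tops now [3, 5, 7])
1 → pile 1 (tops now [1, 5, 7])
2 → pile 2 (tops now [1, 2, 7])
6 → pile 3 (tops now [1, 2, 6])
Three piles.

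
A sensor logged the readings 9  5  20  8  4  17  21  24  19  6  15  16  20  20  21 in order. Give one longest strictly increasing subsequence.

Patience tails give the LIS length; then backtrack through the dp parents:
9 → extends → [9]
5 → replaces 9 → [5]
20 → extends → [5, 20]
8 → replaces 20 → [5, 8]
4 → replaces 5 → [4, 8]
17 → extends → [4, 8, 17]
21 → extends → [4, 8, 17, 21]
24 → extends → [4, 8, 17, 21, 24]
19 → replaces 21 → [4, 8, 17, 19, 24]
6 → replaces 8 → [4, 6, 17, 19, 24]
15 → replaces 17 → [4, 6, 15, 19, 24]
16 → replaces 19 → [4, 6, 15, 16, 24]
20 → replaces 24 → [4, 6, 15, 16, 20]
20 → already a tail → [4, 6, 15, 16, 20]
21 → extends → [4, 6, 15, 16, 20, 21]
Length 6; one witness is 5, 8, 17, 19, 20, 21.

5, 8, 17, 19, 20, 21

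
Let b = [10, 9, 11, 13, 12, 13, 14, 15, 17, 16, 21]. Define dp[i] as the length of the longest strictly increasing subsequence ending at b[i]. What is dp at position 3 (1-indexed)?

dp[i] = 1 + max{dp[j] : j<i, b[j]<b[i]} (or 1 if no such j):
i:      1  2  3  4  5  6  7  8  9 10 11
b[i]:  10  9 11 13 12 13 14 15 17 16 21
dp:     1  1  2  3  3  4  5  6  7  7  8
At index 3 the value is 2.

2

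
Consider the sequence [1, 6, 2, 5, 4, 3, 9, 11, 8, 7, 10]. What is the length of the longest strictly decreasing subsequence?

4

Let dp[i] be the longest strictly decreasing subsequence ending at i:
i:      1  2  3  4  5  6  7  8  9 10 11
a[i]:   1  6  2  5  4  3  9 11  8  7 10
dp:     1  1  2  2  3  4  1  1  2  3  2
Maximum is 4.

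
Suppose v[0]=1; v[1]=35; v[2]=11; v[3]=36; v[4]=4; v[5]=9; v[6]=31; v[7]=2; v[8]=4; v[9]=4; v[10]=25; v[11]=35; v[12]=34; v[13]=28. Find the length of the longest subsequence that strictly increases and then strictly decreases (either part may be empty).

inc[i] = longest strictly increasing subsequence ending at i; dec[i] = longest strictly decreasing subsequence starting at i:
i:      0  1  2  3  4  5  6  7  8  9 10 11 12 13
v[i]:   1 35 11 36  4  9 31  2  4  4 25 35 34 28
inc:    1  2  2  3  2  3  4  2  3  3  4  5  5  5
dec:    1  4  3  4  2  2  2  1  1  1  1  3  2  1
Best peak at i=11 (value 35): inc=5, dec=3, length 5+3−1 = 7.

7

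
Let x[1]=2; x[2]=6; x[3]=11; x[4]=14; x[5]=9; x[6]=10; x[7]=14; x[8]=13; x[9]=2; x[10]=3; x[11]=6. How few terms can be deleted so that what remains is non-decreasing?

6

Fewest deletions = n − (longest non-decreasing subsequence).
i:      1  2  3  4  5  6  7  8  9 10 11
x[i]:   2  6 11 14  9 10 14 13  2  3  6
dp:     1  2  3  4  3  4  5  5  2  3  4
max dp = 5, so deletions = 11 − 5 = 6.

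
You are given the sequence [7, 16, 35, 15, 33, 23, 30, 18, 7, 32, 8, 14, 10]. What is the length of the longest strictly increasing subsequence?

Let dp[i] be the length of the longest such subsequence ending at index i:
i:      1  2  3  4  5  6  7  8  9 10 11 12 13
a[i]:   7 16 35 15 33 23 30 18  7 32  8 14 10
dp:     1  2  3  2  3  3  4  3  1  5  2  3  3
Maximum dp value is 5.

5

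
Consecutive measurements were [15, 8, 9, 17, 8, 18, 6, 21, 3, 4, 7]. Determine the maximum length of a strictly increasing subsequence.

5

Track the smallest tail for each achievable length (strict):
15 → extends → [15]
8 → replaces 15 → [8]
9 → extends → [8, 9]
17 → extends → [8, 9, 17]
8 → already a tail → [8, 9, 17]
18 → extends → [8, 9, 17, 18]
6 → replaces 8 → [6, 9, 17, 18]
21 → extends → [6, 9, 17, 18, 21]
3 → replaces 6 → [3, 9, 17, 18, 21]
4 → replaces 9 → [3, 4, 17, 18, 21]
7 → replaces 17 → [3, 4, 7, 18, 21]
Five tails, so the longest strictly increasing subsequence has length 5 (e.g. 8, 9, 17, 18, 21).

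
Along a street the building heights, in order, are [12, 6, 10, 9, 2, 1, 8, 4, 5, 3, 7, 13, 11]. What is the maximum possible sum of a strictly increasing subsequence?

31

Let S[i] be the best sum of a strictly increasing subsequence ending at i:
i:      1  2  3  4  5  6  7  8  9 10 11 12 13
a[i]:  12  6 10  9  2  1  8  4  5  3  7 13 11
S:     12  6 16 15  2  1 14  6 11  5 18 31 29
Maximum is 31 (e.g. 2 + 4 + 5 + 7 + 13).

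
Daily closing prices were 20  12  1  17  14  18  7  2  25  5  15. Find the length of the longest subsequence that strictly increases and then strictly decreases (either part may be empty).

inc[i] = longest strictly increasing subsequence ending at i; dec[i] = longest strictly decreasing subsequence starting at i:
i:      1  2  3  4  5  6  7  8  9 10 11
a[i]:  20 12  1 17 14 18  7  2 25  5 15
inc:    1  1  1  2  2  3  2  2  4  3  4
dec:    5  3  1  4  3  3  2  1  2  1  1
Best peak at i=1 (value 20): inc=1, dec=5, length 1+5−1 = 5.

5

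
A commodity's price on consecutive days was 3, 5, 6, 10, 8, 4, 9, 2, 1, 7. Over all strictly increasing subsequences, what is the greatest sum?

31

Let S[i] be the best sum of a strictly increasing subsequence ending at i:
i:      1  2  3  4  5  6  7  8  9 10
a[i]:   3  5  6 10  8  4  9  2  1  7
S:      3  8 14 24 22  7 31  2  1 21
Maximum is 31 (e.g. 3 + 5 + 6 + 8 + 9).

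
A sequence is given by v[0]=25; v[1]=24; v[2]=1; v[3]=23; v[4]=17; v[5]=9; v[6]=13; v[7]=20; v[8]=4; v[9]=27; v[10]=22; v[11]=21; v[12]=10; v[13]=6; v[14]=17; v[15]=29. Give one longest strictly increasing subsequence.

1, 9, 13, 20, 27, 29

Patience tails give the LIS length; then backtrack through the dp parents:
25 → extends → [25]
24 → replaces 25 → [24]
1 → replaces 24 → [1]
23 → extends → [1, 23]
17 → replaces 23 → [1, 17]
9 → replaces 17 → [1, 9]
13 → extends → [1, 9, 13]
20 → extends → [1, 9, 13, 20]
4 → replaces 9 → [1, 4, 13, 20]
27 → extends → [1, 4, 13, 20, 27]
22 → replaces 27 → [1, 4, 13, 20, 22]
21 → replaces 22 → [1, 4, 13, 20, 21]
10 → replaces 13 → [1, 4, 10, 20, 21]
6 → replaces 10 → [1, 4, 6, 20, 21]
17 → replaces 20 → [1, 4, 6, 17, 21]
29 → extends → [1, 4, 6, 17, 21, 29]
Length 6; one witness is 1, 9, 13, 20, 27, 29.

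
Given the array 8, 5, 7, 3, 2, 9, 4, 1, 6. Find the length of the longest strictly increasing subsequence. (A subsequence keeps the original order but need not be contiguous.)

3

Track the smallest tail for each achievable length (strict):
8 → extends → [8]
5 → replaces 8 → [5]
7 → extends → [5, 7]
3 → replaces 5 → [3, 7]
2 → replaces 3 → [2, 7]
9 → extends → [2, 7, 9]
4 → replaces 7 → [2, 4, 9]
1 → replaces 2 → [1, 4, 9]
6 → replaces 9 → [1, 4, 6]
Three tails, so the longest strictly increasing subsequence has length 3 (e.g. 5, 7, 9).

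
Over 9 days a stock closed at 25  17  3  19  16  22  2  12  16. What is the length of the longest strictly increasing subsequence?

3

Track the smallest tail for each achievable length (strict):
25 → extends → [25]
17 → replaces 25 → [17]
3 → replaces 17 → [3]
19 → extends → [3, 19]
16 → replaces 19 → [3, 16]
22 → extends → [3, 16, 22]
2 → replaces 3 → [2, 16, 22]
12 → replaces 16 → [2, 12, 22]
16 → replaces 22 → [2, 12, 16]
Three tails, so the longest strictly increasing subsequence has length 3 (e.g. 17, 19, 22).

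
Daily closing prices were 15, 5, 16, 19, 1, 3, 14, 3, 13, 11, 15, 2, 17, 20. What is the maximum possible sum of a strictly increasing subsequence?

71

Let S[i] be the best sum of a strictly increasing subsequence ending at i:
i:      1  2  3  4  5  6  7  8  9 10 11 12 13 14
a[i]:  15  5 16 19  1  3 14  3 13 11 15  2 17 20
S:     15  5 31 50  1  4 19  4 18 16 34  3 51 71
Maximum is 71 (e.g. 5 + 14 + 15 + 17 + 20).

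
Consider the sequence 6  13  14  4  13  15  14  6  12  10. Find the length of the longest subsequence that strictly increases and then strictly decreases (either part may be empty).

7

inc[i] = longest strictly increasing subsequence ending at i; dec[i] = longest strictly decreasing subsequence starting at i:
i:      1  2  3  4  5  6  7  8  9 10
a[i]:   6 13 14  4 13 15 14  6 12 10
inc:    1  2  3  1  2  4  3  2  3  3
dec:    2  3  4  1  3  4  3  1  2  1
Best peak at i=6 (value 15): inc=4, dec=4, length 4+4−1 = 7.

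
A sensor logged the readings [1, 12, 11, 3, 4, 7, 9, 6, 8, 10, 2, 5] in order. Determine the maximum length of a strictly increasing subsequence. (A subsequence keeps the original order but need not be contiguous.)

6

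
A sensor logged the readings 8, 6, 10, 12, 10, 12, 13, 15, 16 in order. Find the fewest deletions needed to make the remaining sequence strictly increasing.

3

Fewest deletions = n − (longest strictly increasing subsequence).
Patience tails:
8 → extends → [8]
6 → replaces 8 → [6]
10 → extends → [6, 10]
12 → extends → [6, 10, 12]
10 → already a tail → [6, 10, 12]
12 → already a tail → [6, 10, 12]
13 → extends → [6, 10, 12, 13]
15 → extends → [6, 10, 12, 13, 15]
16 → extends → [6, 10, 12, 13, 15, 16]
Longest strictly increasing subsequence has length 6, so deletions = 9 − 6 = 3.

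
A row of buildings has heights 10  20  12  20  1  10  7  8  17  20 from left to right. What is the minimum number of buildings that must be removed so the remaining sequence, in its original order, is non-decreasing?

Fewest deletions = n − (longest non-decreasing subsequence).
i:      1  2  3  4  5  6  7  8  9 10
a[i]:  10 20 12 20  1 10  7  8 17 20
dp:     1  2  2  3  1  2  2  3  4  5
max dp = 5, so deletions = 10 − 5 = 5.

5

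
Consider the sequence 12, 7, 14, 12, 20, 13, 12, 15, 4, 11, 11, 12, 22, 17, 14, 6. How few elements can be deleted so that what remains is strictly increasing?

Fewest deletions = n − (longest strictly increasing subsequence).
Patience tails:
12 → extends → [12]
7 → replaces 12 → [7]
14 → extends → [7, 14]
12 → replaces 14 → [7, 12]
20 → extends → [7, 12, 20]
13 → replaces 20 → [7, 12, 13]
12 → already a tail → [7, 12, 13]
15 → extends → [7, 12, 13, 15]
4 → replaces 7 → [4, 12, 13, 15]
11 → replaces 12 → [4, 11, 13, 15]
11 → already a tail → [4, 11, 13, 15]
12 → replaces 13 → [4, 11, 12, 15]
22 → extends → [4, 11, 12, 15, 22]
17 → replaces 22 → [4, 11, 12, 15, 17]
14 → replaces 15 → [4, 11, 12, 14, 17]
6 → replaces 11 → [4, 6, 12, 14, 17]
Longest strictly increasing subsequence has length 5, so deletions = 16 − 5 = 11.

11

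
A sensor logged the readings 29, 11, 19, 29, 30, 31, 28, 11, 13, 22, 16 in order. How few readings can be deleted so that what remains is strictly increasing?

Fewest deletions = n − (longest strictly increasing subsequence).
i:      1  2  3  4  5  6  7  8  9 10 11
a[i]:  29 11 19 29 30 31 28 11 13 22 16
dp:     1  1  2  3  4  5  3  1  2  3  3
max dp = 5, so deletions = 11 − 5 = 6.

6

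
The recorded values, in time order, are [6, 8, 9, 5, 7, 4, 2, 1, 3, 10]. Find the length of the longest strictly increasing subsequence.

4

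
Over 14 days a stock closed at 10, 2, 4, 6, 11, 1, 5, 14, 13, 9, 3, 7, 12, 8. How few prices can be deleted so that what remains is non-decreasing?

9

Fewest deletions = n − (longest non-decreasing subsequence).
i:      1  2  3  4  5  6  7  8  9 10 11 12 13 14
a[i]:  10  2  4  6 11  1  5 14 13  9  3  7 12  8
dp:     1  1  2  3  4  1  3  5  5  4  2  4  5  5
max dp = 5, so deletions = 14 − 5 = 9.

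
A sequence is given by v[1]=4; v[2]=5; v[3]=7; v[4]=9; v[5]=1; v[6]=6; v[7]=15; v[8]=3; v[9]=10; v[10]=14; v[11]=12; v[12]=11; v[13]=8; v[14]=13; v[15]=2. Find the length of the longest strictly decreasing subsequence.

Negate each value so 'decreasing' becomes 'increasing', then run patience tails on the negated sequence:
-4 → extends → [-4]
-5 → replaces -4 → [-5]
-7 → replaces -5 → [-7]
-9 → replaces -7 → [-9]
-1 → extends → [-9, -1]
-6 → replaces -1 → [-9, -6]
-15 → replaces -9 → [-15, -6]
-3 → extends → [-15, -6, -3]
-10 → replaces -6 → [-15, -10, -3]
-14 → replaces -10 → [-15, -14, -3]
-12 → replaces -3 → [-15, -14, -12]
-11 → extends → [-15, -14, -12, -11]
-8 → extends → [-15, -14, -12, -11, -8]
-13 → replaces -12 → [-15, -14, -13, -11, -8]
-2 → extends → [-15, -14, -13, -11, -8, -2]
Six tails, so the longest strictly decreasing subsequence of the original has length 6.

6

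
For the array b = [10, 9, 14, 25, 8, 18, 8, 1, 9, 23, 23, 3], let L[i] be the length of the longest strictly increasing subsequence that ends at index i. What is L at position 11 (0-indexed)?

dp[i] = 1 + max{dp[j] : j<i, b[j]<b[i]} (or 1 if no such j):
i:      0  1  2  3  4  5  6  7  8  9 10 11
b[i]:  10  9 14 25  8 18  8  1  9 23 23  3
dp:     1  1  2  3  1  3  1  1  2  4  4  2
At index 11 the value is 2.

2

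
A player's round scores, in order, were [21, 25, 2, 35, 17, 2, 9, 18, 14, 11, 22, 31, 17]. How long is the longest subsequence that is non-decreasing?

6

Let dp[i] be the length of the longest such subsequence ending at index i:
i:      1  2  3  4  5  6  7  8  9 10 11 12 13
a[i]:  21 25  2 35 17  2  9 18 14 11 22 31 17
dp:     1  2  1  3  2  2  3  4  4  4  5  6  5
Maximum dp value is 6.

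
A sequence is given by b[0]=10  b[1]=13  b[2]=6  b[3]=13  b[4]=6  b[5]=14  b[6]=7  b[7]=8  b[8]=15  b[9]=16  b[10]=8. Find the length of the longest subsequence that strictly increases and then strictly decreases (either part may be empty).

6

inc[i] = longest strictly increasing subsequence ending at i; dec[i] = longest strictly decreasing subsequence starting at i:
i:      0  1  2  3  4  5  6  7  8  9 10
b[i]:  10 13  6 13  6 14  7  8 15 16  8
inc:    1  2  1  2  1  3  2  3  4  5  3
dec:    2  2  1  2  1  2  1  1  2  2  1
Best peak at i=9 (value 16): inc=5, dec=2, length 5+2−1 = 6.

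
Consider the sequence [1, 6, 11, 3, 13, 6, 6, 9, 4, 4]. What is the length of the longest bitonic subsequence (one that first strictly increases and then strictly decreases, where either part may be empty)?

inc[i] = longest strictly increasing subsequence ending at i; dec[i] = longest strictly decreasing subsequence starting at i:
i:      1  2  3  4  5  6  7  8  9 10
a[i]:   1  6 11  3 13  6  6  9  4  4
inc:    1  2  3  2  4  3  3  4  3  3
dec:    1  2  3  1  3  2  2  2  1  1
Best peak at i=5 (value 13): inc=4, dec=3, length 4+3−1 = 6.

6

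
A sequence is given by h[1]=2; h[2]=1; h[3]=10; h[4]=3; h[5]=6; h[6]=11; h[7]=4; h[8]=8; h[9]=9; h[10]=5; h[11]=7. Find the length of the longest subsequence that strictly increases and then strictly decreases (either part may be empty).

6

inc[i] = longest strictly increasing subsequence ending at i; dec[i] = longest strictly decreasing subsequence starting at i:
i:      1  2  3  4  5  6  7  8  9 10 11
h[i]:   2  1 10  3  6 11  4  8  9  5  7
inc:    1  1  2  2  3  4  3  4  5  4  5
dec:    2  1  3  1  2  3  1  2  2  1  1
Best peak at i=6 (value 11): inc=4, dec=3, length 4+3−1 = 6.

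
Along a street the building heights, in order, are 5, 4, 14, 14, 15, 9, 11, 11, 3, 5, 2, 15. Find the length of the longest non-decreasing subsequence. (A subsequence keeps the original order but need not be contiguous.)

Let dp[i] be the length of the longest such subsequence ending at index i:
i:      1  2  3  4  5  6  7  8  9 10 11 12
a[i]:   5  4 14 14 15  9 11 11  3  5  2 15
dp:     1  1  2  3  4  2  3  4  1  2  1  5
Maximum dp value is 5.

5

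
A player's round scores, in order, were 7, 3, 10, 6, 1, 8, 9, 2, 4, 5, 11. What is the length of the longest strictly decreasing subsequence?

3

Let dp[i] be the longest strictly decreasing subsequence ending at i:
i:      1  2  3  4  5  6  7  8  9 10 11
a[i]:   7  3 10  6  1  8  9  2  4  5 11
dp:     1  2  1  2  3  2  2  3  3  3  1
Maximum is 3.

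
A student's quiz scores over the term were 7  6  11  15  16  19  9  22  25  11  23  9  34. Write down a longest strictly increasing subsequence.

7, 11, 15, 16, 19, 22, 25, 34

Patience tails give the LIS length; then backtrack through the dp parents:
7 → extends → [7]
6 → replaces 7 → [6]
11 → extends → [6, 11]
15 → extends → [6, 11, 15]
16 → extends → [6, 11, 15, 16]
19 → extends → [6, 11, 15, 16, 19]
9 → replaces 11 → [6, 9, 15, 16, 19]
22 → extends → [6, 9, 15, 16, 19, 22]
25 → extends → [6, 9, 15, 16, 19, 22, 25]
11 → replaces 15 → [6, 9, 11, 16, 19, 22, 25]
23 → replaces 25 → [6, 9, 11, 16, 19, 22, 23]
9 → already a tail → [6, 9, 11, 16, 19, 22, 23]
34 → extends → [6, 9, 11, 16, 19, 22, 23, 34]
Length 8; one witness is 7, 11, 15, 16, 19, 22, 25, 34.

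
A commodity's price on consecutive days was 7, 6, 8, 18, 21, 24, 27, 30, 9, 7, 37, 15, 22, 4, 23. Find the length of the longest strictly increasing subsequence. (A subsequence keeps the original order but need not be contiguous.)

8

Let dp[i] be the length of the longest such subsequence ending at index i:
i:      1  2  3  4  5  6  7  8  9 10 11 12 13 14 15
a[i]:   7  6  8 18 21 24 27 30  9  7 37 15 22  4 23
dp:     1  1  2  3  4  5  6  7  3  2  8  4  5  1  6
Maximum dp value is 8.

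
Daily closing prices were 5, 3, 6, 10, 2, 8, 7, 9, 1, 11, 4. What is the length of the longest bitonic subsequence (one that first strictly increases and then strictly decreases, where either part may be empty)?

inc[i] = longest strictly increasing subsequence ending at i; dec[i] = longest strictly decreasing subsequence starting at i:
i:      1  2  3  4  5  6  7  8  9 10 11
a[i]:   5  3  6 10  2  8  7  9  1 11  4
inc:    1  1  2  3  1  3  3  4  1  5  2
dec:    4  3  3  4  2  3  2  2  1  2  1
Best peak at i=4 (value 10): inc=3, dec=4, length 3+4−1 = 6.

6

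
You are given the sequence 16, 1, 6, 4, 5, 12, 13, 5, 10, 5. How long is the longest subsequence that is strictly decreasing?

Negate each value so 'decreasing' becomes 'increasing', then run patience tails on the negated sequence:
-16 → extends → [-16]
-1 → extends → [-16, -1]
-6 → replaces -1 → [-16, -6]
-4 → extends → [-16, -6, -4]
-5 → replaces -4 → [-16, -6, -5]
-12 → replaces -6 → [-16, -12, -5]
-13 → replaces -12 → [-16, -13, -5]
-5 → already a tail → [-16, -13, -5]
-10 → replaces -5 → [-16, -13, -10]
-5 → extends → [-16, -13, -10, -5]
Four tails, so the longest strictly decreasing subsequence of the original has length 4.

4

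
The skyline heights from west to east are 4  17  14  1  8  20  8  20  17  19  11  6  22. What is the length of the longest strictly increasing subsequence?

5

Let dp[i] be the length of the longest such subsequence ending at index i:
i:      1  2  3  4  5  6  7  8  9 10 11 12 13
a[i]:   4 17 14  1  8 20  8 20 17 19 11  6 22
dp:     1  2  2  1  2  3  2  3  3  4  3  2  5
Maximum dp value is 5.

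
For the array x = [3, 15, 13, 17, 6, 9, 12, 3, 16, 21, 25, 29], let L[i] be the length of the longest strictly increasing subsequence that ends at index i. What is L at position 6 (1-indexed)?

3

dp[i] = 1 + max{dp[j] : j<i, x[j]<x[i]} (or 1 if no such j):
i:      1  2  3  4  5  6  7  8  9 10 11 12
x[i]:   3 15 13 17  6  9 12  3 16 21 25 29
dp:     1  2  2  3  2  3  4  1  5  6  7  8
At index 6 the value is 3.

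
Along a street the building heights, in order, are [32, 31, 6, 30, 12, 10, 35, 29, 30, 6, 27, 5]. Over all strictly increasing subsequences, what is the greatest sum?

Let S[i] be the best sum of a strictly increasing subsequence ending at i:
i:      1  2  3  4  5  6  7  8  9 10 11 12
a[i]:  32 31  6 30 12 10 35 29 30  6 27  5
S:     32 31  6 36 18 16 71 47 77  6 45  5
Maximum is 77 (e.g. 6 + 12 + 29 + 30).

77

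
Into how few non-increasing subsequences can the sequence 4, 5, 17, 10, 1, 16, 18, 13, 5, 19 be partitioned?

6

Place each on the leftmost legal pile:
4 → new pile 1 (tops now [4])
5 → new pile 2 (tops now [4, 5])
17 → new pile 3 (tops now [4, 5, 17])
10 → pile 3 (tops now [4, 5, 10])
1 → pile 1 (tops now [1, 5, 10])
16 → new pile 4 (tops now [1, 5, 10, 16])
18 → new pile 5 (tops now [1, 5, 10, 16, 18])
13 → pile 4 (tops now [1, 5, 10, 13, 18])
5 → pile 2 (tops now [1, 5, 10, 13, 18])
19 → new pile 6 (tops now [1, 5, 10, 13, 18, 19])
Six piles.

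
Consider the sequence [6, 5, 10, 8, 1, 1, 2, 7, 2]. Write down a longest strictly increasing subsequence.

Patience tails give the LIS length; then backtrack through the dp parents:
6 → extends → [6]
5 → replaces 6 → [5]
10 → extends → [5, 10]
8 → replaces 10 → [5, 8]
1 → replaces 5 → [1, 8]
1 → already a tail → [1, 8]
2 → replaces 8 → [1, 2]
7 → extends → [1, 2, 7]
2 → already a tail → [1, 2, 7]
Length 3; one witness is 1, 2, 7.

1, 2, 7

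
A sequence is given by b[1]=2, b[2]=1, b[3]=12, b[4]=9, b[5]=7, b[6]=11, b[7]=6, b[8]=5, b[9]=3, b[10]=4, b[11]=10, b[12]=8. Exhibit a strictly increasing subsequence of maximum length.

Patience tails give the LIS length; then backtrack through the dp parents:
2 → extends → [2]
1 → replaces 2 → [1]
12 → extends → [1, 12]
9 → replaces 12 → [1, 9]
7 → replaces 9 → [1, 7]
11 → extends → [1, 7, 11]
6 → replaces 7 → [1, 6, 11]
5 → replaces 6 → [1, 5, 11]
3 → replaces 5 → [1, 3, 11]
4 → replaces 11 → [1, 3, 4]
10 → extends → [1, 3, 4, 10]
8 → replaces 10 → [1, 3, 4, 8]
Length 4; one witness is 2, 3, 4, 10.

2, 3, 4, 10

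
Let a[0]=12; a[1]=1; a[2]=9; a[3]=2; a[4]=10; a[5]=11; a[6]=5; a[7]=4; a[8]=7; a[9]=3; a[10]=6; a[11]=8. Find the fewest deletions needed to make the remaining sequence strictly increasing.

Fewest deletions = n − (longest strictly increasing subsequence).
i:      0  1  2  3  4  5  6  7  8  9 10 11
a[i]:  12  1  9  2 10 11  5  4  7  3  6  8
dp:     1  1  2  2  3  4  3  3  4  3  4  5
max dp = 5, so deletions = 12 − 5 = 7.

7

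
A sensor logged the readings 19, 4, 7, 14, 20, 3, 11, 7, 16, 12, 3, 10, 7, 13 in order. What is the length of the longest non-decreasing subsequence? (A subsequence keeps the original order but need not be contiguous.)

5

Let dp[i] be the length of the longest such subsequence ending at index i:
i:      1  2  3  4  5  6  7  8  9 10 11 12 13 14
a[i]:  19  4  7 14 20  3 11  7 16 12  3 10  7 13
dp:     1  1  2  3  4  1  3  3  4  4  2  4  4  5
Maximum dp value is 5.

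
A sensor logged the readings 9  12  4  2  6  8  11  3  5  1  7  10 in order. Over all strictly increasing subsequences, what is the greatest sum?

Let S[i] be the best sum of a strictly increasing subsequence ending at i:
i:      1  2  3  4  5  6  7  8  9 10 11 12
a[i]:   9 12  4  2  6  8 11  3  5  1  7 10
S:      9 21  4  2 10 18 29  5 10  1 17 28
Maximum is 29 (e.g. 4 + 6 + 8 + 11).

29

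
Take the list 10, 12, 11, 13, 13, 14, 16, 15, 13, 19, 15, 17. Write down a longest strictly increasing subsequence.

Patience tails give the LIS length; then backtrack through the dp parents:
10 → extends → [10]
12 → extends → [10, 12]
11 → replaces 12 → [10, 11]
13 → extends → [10, 11, 13]
13 → already a tail → [10, 11, 13]
14 → extends → [10, 11, 13, 14]
16 → extends → [10, 11, 13, 14, 16]
15 → replaces 16 → [10, 11, 13, 14, 15]
13 → already a tail → [10, 11, 13, 14, 15]
19 → extends → [10, 11, 13, 14, 15, 19]
15 → already a tail → [10, 11, 13, 14, 15, 19]
17 → replaces 19 → [10, 11, 13, 14, 15, 17]
Length 6; one witness is 10, 12, 13, 14, 16, 19.

10, 12, 13, 14, 16, 19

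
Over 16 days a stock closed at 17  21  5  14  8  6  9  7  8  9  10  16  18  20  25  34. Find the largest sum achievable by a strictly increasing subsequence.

158

Let S[i] be the best sum of a strictly increasing subsequence ending at i:
i:       1   2   3   4   5   6   7   8   9  10  11  12  13  14  15  16
a[i]:   17  21   5  14   8   6   9   7   8   9  10  16  18  20  25  34
S:      17  38   5  19  13  11  22  18  26  35  45  61  79  99 124 158
Maximum is 158 (e.g. 5 + 6 + 7 + 8 + 9 + 10 + 16 + 18 + 20 + 25 + 34).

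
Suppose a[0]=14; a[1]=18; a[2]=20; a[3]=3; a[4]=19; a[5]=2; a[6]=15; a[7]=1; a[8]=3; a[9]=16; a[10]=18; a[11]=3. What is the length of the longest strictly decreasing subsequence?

Negate each value so 'decreasing' becomes 'increasing', then run patience tails on the negated sequence:
-14 → extends → [-14]
-18 → replaces -14 → [-18]
-20 → replaces -18 → [-20]
-3 → extends → [-20, -3]
-19 → replaces -3 → [-20, -19]
-2 → extends → [-20, -19, -2]
-15 → replaces -2 → [-20, -19, -15]
-1 → extends → [-20, -19, -15, -1]
-3 → replaces -1 → [-20, -19, -15, -3]
-16 → replaces -15 → [-20, -19, -16, -3]
-18 → replaces -16 → [-20, -19, -18, -3]
-3 → already a tail → [-20, -19, -18, -3]
Four tails, so the longest strictly decreasing subsequence of the original has length 4.

4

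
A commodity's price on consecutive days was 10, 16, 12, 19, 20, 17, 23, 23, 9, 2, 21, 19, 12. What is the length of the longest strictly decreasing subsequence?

4

Negate each value so 'decreasing' becomes 'increasing', then run patience tails on the negated sequence:
-10 → extends → [-10]
-16 → replaces -10 → [-16]
-12 → extends → [-16, -12]
-19 → replaces -16 → [-19, -12]
-20 → replaces -19 → [-20, -12]
-17 → replaces -12 → [-20, -17]
-23 → replaces -20 → [-23, -17]
-23 → already a tail → [-23, -17]
-9 → extends → [-23, -17, -9]
-2 → extends → [-23, -17, -9, -2]
-21 → replaces -17 → [-23, -21, -9, -2]
-19 → replaces -9 → [-23, -21, -19, -2]
-12 → replaces -2 → [-23, -21, -19, -12]
Four tails, so the longest strictly decreasing subsequence of the original has length 4.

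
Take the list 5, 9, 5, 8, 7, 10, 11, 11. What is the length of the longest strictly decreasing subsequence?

3

Let dp[i] be the longest strictly decreasing subsequence ending at i:
i:      1  2  3  4  5  6  7  8
a[i]:   5  9  5  8  7 10 11 11
dp:     1  1  2  2  3  1  1  1
Maximum is 3.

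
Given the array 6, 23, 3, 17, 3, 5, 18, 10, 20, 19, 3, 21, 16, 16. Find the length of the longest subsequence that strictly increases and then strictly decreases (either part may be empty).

inc[i] = longest strictly increasing subsequence ending at i; dec[i] = longest strictly decreasing subsequence starting at i:
i:      1  2  3  4  5  6  7  8  9 10 11 12 13 14
a[i]:   6 23  3 17  3  5 18 10 20 19  3 21 16 16
inc:    1  2  1  2  1  2  3  3  4  4  1  5  4  4
dec:    3  4  1  3  1  2  3  2  3  2  1  2  1  1
Best peak at i=9 (value 20): inc=4, dec=3, length 4+3−1 = 6.

6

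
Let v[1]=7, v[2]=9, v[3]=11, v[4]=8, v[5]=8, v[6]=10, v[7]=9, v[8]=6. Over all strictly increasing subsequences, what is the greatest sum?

Let S[i] be the best sum of a strictly increasing subsequence ending at i:
i:      1  2  3  4  5  6  7  8
v[i]:   7  9 11  8  8 10  9  6
S:      7 16 27 15 15 26 24  6
Maximum is 27 (e.g. 7 + 9 + 11).

27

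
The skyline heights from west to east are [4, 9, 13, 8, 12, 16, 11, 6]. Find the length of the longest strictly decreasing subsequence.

Negate each value so 'decreasing' becomes 'increasing', then run patience tails on the negated sequence:
-4 → extends → [-4]
-9 → replaces -4 → [-9]
-13 → replaces -9 → [-13]
-8 → extends → [-13, -8]
-12 → replaces -8 → [-13, -12]
-16 → replaces -13 → [-16, -12]
-11 → extends → [-16, -12, -11]
-6 → extends → [-16, -12, -11, -6]
Four tails, so the longest strictly decreasing subsequence of the original has length 4.

4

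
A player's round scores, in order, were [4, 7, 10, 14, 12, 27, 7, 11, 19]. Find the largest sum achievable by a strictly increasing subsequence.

62

Let S[i] be the best sum of a strictly increasing subsequence ending at i:
i:      1  2  3  4  5  6  7  8  9
a[i]:   4  7 10 14 12 27  7 11 19
S:      4 11 21 35 33 62 11 32 54
Maximum is 62 (e.g. 4 + 7 + 10 + 14 + 27).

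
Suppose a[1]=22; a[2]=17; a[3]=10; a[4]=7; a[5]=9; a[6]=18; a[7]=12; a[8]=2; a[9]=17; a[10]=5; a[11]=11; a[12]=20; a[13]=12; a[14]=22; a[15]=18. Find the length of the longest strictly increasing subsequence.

Track the smallest tail for each achievable length (strict):
22 → extends → [22]
17 → replaces 22 → [17]
10 → replaces 17 → [10]
7 → replaces 10 → [7]
9 → extends → [7, 9]
18 → extends → [7, 9, 18]
12 → replaces 18 → [7, 9, 12]
2 → replaces 7 → [2, 9, 12]
17 → extends → [2, 9, 12, 17]
5 → replaces 9 → [2, 5, 12, 17]
11 → replaces 12 → [2, 5, 11, 17]
20 → extends → [2, 5, 11, 17, 20]
12 → replaces 17 → [2, 5, 11, 12, 20]
22 → extends → [2, 5, 11, 12, 20, 22]
18 → replaces 20 → [2, 5, 11, 12, 18, 22]
Six tails, so the longest strictly increasing subsequence has length 6 (e.g. 7, 9, 12, 17, 20, 22).

6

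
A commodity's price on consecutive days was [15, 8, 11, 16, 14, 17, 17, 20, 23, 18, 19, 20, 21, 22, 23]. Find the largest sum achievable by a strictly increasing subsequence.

Let S[i] be the best sum of a strictly increasing subsequence ending at i:
i:       1   2   3   4   5   6   7   8   9  10  11  12  13  14  15
a[i]:   15   8  11  16  14  17  17  20  23  18  19  20  21  22  23
S:      15   8  19  35  33  52  52  72  95  70  89 109 130 152 175
Maximum is 175 (e.g. 8 + 11 + 16 + 17 + 18 + 19 + 20 + 21 + 22 + 23).

175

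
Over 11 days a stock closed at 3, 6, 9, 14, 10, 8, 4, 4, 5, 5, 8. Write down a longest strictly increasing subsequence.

3, 6, 9, 14

Patience tails give the LIS length; then backtrack through the dp parents:
3 → extends → [3]
6 → extends → [3, 6]
9 → extends → [3, 6, 9]
14 → extends → [3, 6, 9, 14]
10 → replaces 14 → [3, 6, 9, 10]
8 → replaces 9 → [3, 6, 8, 10]
4 → replaces 6 → [3, 4, 8, 10]
4 → already a tail → [3, 4, 8, 10]
5 → replaces 8 → [3, 4, 5, 10]
5 → already a tail → [3, 4, 5, 10]
8 → replaces 10 → [3, 4, 5, 8]
Length 4; one witness is 3, 6, 9, 14.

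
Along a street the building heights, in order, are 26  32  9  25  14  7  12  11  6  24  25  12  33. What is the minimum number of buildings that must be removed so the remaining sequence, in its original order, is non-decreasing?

Fewest deletions = n − (longest non-decreasing subsequence).
i:      1  2  3  4  5  6  7  8  9 10 11 12 13
a[i]:  26 32  9 25 14  7 12 11  6 24 25 12 33
dp:     1  2  1  2  2  1  2  2  1  3  4  3  5
max dp = 5, so deletions = 13 − 5 = 8.

8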